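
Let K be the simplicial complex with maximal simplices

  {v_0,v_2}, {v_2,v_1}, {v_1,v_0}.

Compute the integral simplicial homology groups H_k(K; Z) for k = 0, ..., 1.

H_0 = Z,  H_1 = Z.

We work with the vertex ordering v_0 < v_1 < v_2. The simplices of K, each written with vertices in increasing order, are:

  0-simplices (3): [v_0], [v_1], [v_2]
  1-simplices (3): [v_0,v_1], [v_0,v_2], [v_1,v_2]

Hence C_0 ≅ Z^3, C_1 ≅ Z^3.

Boundary ∂_1: C_1 → C_0 maps an edge to its endpoints' difference, ∂[p,q] = q − p. For instance
  ∂[v_0,v_1] = [v_1] − [v_0].
As a 3×3 matrix over Z this has rank 2, with invariant factors (1,1).

Now H_k = ker ∂_k / im ∂_{k+1}, so:

  H_0: rank C_0 − rank ∂_1 = 3 − 2 = 1, and the invariant factors of ∂_1 are all 1, so H_0 = Z.
  H_1: rank ker ∂_1 − rank ∂_2 = (3 − 2) − 0 = 1, and there is no ∂_2, so H_1 = Z.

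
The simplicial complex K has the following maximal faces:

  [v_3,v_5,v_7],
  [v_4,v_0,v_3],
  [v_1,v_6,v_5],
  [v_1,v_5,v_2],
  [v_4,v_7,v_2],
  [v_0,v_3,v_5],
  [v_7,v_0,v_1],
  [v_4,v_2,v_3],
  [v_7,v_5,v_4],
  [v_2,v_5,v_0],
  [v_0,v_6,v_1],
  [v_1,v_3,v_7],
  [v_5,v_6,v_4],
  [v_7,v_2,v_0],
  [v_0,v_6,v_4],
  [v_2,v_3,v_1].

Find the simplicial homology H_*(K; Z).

H_0 ≅ Z,  H_1 ≅ Z^2,  H_2 ≅ Z.

Take the total order v_0 < v_1 < v_2 < v_3 < v_4 < v_5 < v_6 < v_7 on the vertex set. Then K (dimension 2) consists of the simplices:

  0-simplices (8): [v_0], [v_1], [v_2], [v_3], [v_4], [v_5], [v_6], [v_7]
  1-simplices (24): (24 of them)
  2-simplices (16): (16 of them)

so the chain groups are C_0 ≅ Z^8, C_1 ≅ Z^24, C_2 ≅ Z^16.

Boundary ∂_1: C_1 → C_0 sends each edge [p,q] (with p < q) to q − p. For instance
  ∂[v_0,v_6] = [v_6] − [v_0].
The 8×24 boundary matrix has rank 7 and Smith normal form diag(1,1,1,1,1,1,1).

∂_2: C_2 → C_1 acts by ∂[p,q,r] = [q,r] − [p,r] + [p,q]. For instance
  ∂[v_2,v_3,v_4] = [v_3,v_4] − [v_2,v_4] + [v_2,v_3],
  ∂[v_0,v_1,v_6] = [v_1,v_6] − [v_0,v_6] + [v_0,v_1].
The resulting 24×16 matrix has rank 15, and its Smith normal form has invariant factors (1,1,1,1,1,1,1,1,1,1,1,1,1,1,1).

Computing H_k = (kernel of ∂_k) / (image of ∂_{k+1}):

  H_0: rank C_0 − rank ∂_1 = 8 − 7 = 1, and the invariant factors of ∂_1 are all 1, so H_0 ≅ Z.
  H_1: rank ker ∂_1 − rank ∂_2 = (24 − 7) − 15 = 2, and the invariant factors of ∂_2 are all 1, so H_1 ≅ Z^2.
  H_2: rank ker ∂_2 − rank ∂_3 = (16 − 15) − 0 = 1, and there is no ∂_3, so H_2 ≅ Z.

(K is a triangulation of the torus T^2.)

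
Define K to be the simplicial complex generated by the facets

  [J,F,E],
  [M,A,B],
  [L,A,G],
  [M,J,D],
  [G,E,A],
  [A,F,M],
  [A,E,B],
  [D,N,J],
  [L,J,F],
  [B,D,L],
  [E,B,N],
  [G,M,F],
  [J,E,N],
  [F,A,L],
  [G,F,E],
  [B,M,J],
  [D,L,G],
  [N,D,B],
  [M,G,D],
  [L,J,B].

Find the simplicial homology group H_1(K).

Take the total order A < B < D < E < F < G < J < L < M < N on the vertex set. Then K (dimension 2) consists of the simplices:

  0-simplices (10): A, B, D, E, F, G, J, L, M, N
  1-simplices (30): AB, AE, AF, AG, AL, AM, BD, BE, BJ, BL, BM, BN, DG, DJ, DL, DM, DN, EF, EG, EJ, EN, FG, FJ, FL, FM, GL, GM, JL, JM, JN
  2-simplices (20): ABE, ABM, AEG, AFL, AFM, AGL, BDL, BDN, BEN, BJL, BJM, DGL, DGM, DJM, DJN, EFG, EFJ, EJN, FGM, FJL

so the chain groups are C_0 ≅ Z^10, C_1 ≅ Z^30, C_2 ≅ Z^20.

∂_1: C_1 → C_0 is given by ∂[p,q] = [q] − [p]. For instance
  ∂DM = M − D.
The 10×30 boundary matrix has rank 9 and Smith normal form diag(1,1,1,1,1,1,1,1,1).

∂_2: C_2 → C_1 acts by ∂[p,q,r] = [q,r] − [p,r] + [p,q]. For instance
  ∂FGM = GM − FM + FG,
  ∂AGL = GL − AL + AG.
The resulting 30×20 matrix has rank 20, and its Smith normal form has invariant factors (1,1,1,1,1,1,1,1,1,1,1,1,1,1,1,1,1,1,1,2).

Reading off H_k = ker ∂_k / im ∂_{k+1}:

  H_1: rank ker ∂_1 − rank ∂_2 = (30 − 9) − 20 = 1, and ∂_2 has invariant factor 2 > 1, so H_1 ≅ Z ⊕ Z/2.

(K is a triangulation of the Klein bottle.)

H_1 = Z ⊕ Z/2.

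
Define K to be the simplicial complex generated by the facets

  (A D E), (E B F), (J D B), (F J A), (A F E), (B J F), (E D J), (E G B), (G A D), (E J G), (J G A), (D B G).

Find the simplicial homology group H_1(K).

Fix the vertex order A < B < D < E < F < G < J and write every simplex with vertices in increasing order. Then dim K = 2 and the simplices of K are:

  0-simplices (7): A, B, D, E, F, G, J
  1-simplices (18): AD, AE, AF, AG, AJ, BD, BE, BF, BG, BJ, DE, DG, DJ, EF, EG, EJ, FJ, GJ
  2-simplices (12): ADE, ADG, AEF, AFJ, AGJ, BDG, BDJ, BEF, BEG, BFJ, DEJ, EGJ

Hence C_0 ≅ Z^7, C_1 ≅ Z^18, C_2 ≅ Z^12.

Boundary ∂_1: C_1 → C_0 maps an edge to its endpoints' difference, ∂[p,q] = q − p. For instance
  ∂AJ = J − A.
As a 7×18 matrix over Z this has rank 6, with invariant factors (1,1,1,1,1,1).

The boundary map ∂_2: C_2 → C_1 maps a triangle to the signed sum of its edges. For instance
  ∂AFJ = FJ − AJ + AF,
  ∂AGJ = GJ − AJ + AG.
This gives a 18×12 integer matrix of rank 12; reducing to Smith normal form yields diagonal entries (1,1,1,1,1,1,1,1,1,1,1,2).

Computing H_k = (kernel of ∂_k) / (image of ∂_{k+1}):

  H_1: rank ker ∂_1 − rank ∂_2 = (18 − 6) − 12 = 0, and ∂_2 has invariant factor 2 > 1, so H_1 ≅ Z/2Z.

H_1 ≅ Z/2Z.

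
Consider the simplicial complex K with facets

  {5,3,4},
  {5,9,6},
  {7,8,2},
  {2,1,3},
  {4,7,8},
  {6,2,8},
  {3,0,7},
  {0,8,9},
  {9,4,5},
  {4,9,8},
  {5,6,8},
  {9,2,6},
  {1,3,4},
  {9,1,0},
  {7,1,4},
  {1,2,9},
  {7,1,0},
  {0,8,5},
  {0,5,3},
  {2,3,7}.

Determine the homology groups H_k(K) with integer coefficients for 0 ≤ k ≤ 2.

H_0 ≅ Z,  H_1 ≅ Z ⊕ Z/2Z,  H_2 = 0.

Fix the vertex order 0 < 1 < 2 < 3 < 4 < 5 < 6 < 7 < 8 < 9 and write every simplex with vertices in increasing order. Then dim K = 2 and the simplices of K are:

  0-simplices (10): [0], [1], [2], [3], [4], [5], [6], [7], [8], [9]
  1-simplices (30): (30 of them)
  2-simplices (20): (20 of them)

Hence C_0 ≅ Z^10, C_1 ≅ Z^30, C_2 ≅ Z^20.

The boundary map ∂_1: C_1 → C_0 maps an edge to its endpoints' difference, ∂[p,q] = q − p.
The resulting 10×30 matrix has rank 9, and its Smith normal form has invariant factors (1,1,1,1,1,1,1,1,1).

Boundary ∂_2: C_2 → C_1 sends each 2-simplex [p,q,r] to [q,r] − [p,r] + [p,q]. For instance
  ∂[2,3,7] = [3,7] − [2,7] + [2,3],
  ∂[3,4,5] = [4,5] − [3,5] + [3,4].
As a 30×20 matrix over Z this has rank 20, with invariant factors (1,1,1,1,1,1,1,1,1,1,1,1,1,1,1,1,1,1,1,2).

Now H_k = ker ∂_k / im ∂_{k+1}, so:

  H_0: rank C_0 − rank ∂_1 = 10 − 9 = 1, and the invariant factors of ∂_1 are all 1, so H_0 ≅ Z.
  H_1: rank ker ∂_1 − rank ∂_2 = (30 − 9) − 20 = 1, and ∂_2 has invariant factor 2 > 1, so H_1 ≅ Z ⊕ Z/2Z.
  H_2: rank ker ∂_2 − rank ∂_3 = (20 − 20) − 0 = 0, and there is no ∂_3, so H_2 ≅ 0.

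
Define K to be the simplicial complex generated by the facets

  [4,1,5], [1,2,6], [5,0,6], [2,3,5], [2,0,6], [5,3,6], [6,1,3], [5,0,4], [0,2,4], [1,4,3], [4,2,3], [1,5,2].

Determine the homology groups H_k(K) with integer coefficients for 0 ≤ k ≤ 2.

Take the total order 0 < 1 < 2 < 3 < 4 < 5 < 6 on the vertex set. Then K (dimension 2) consists of the simplices:

  0-simplices (7): [0], [1], [2], [3], [4], [5], [6]
  1-simplices (18): [0,2], [0,4], [0,5], [0,6], [1,2], [1,3], [1,4], [1,5], [1,6], [2,3], [2,4], [2,5], [2,6], [3,4], [3,5], [3,6], [4,5], [5,6]
  2-simplices (12): [0,2,4], [0,2,6], [0,4,5], [0,5,6], [1,2,5], [1,2,6], [1,3,4], [1,3,6], [1,4,5], [2,3,4], [2,3,5], [3,5,6]

Hence C_0 ≅ Z^7, C_1 ≅ Z^18, C_2 ≅ Z^12.

The boundary map ∂_1: C_1 → C_0 sends each edge [p,q] (with p < q) to q − p. For instance
  ∂[1,5] = [5] − [1].
This gives a 7×18 integer matrix of rank 6; reducing to Smith normal form yields diagonal entries (1,1,1,1,1,1).

Boundary ∂_2: C_2 → C_1 acts by ∂[p,q,r] = [q,r] − [p,r] + [p,q]. For instance
  ∂[1,2,6] = [2,6] − [1,6] + [1,2],
  ∂[1,3,4] = [3,4] − [1,4] + [1,3].
As a 18×12 matrix over Z this has rank 12, with invariant factors (1,1,1,1,1,1,1,1,1,1,1,2).

Reading off H_k = ker ∂_k / im ∂_{k+1}:

  H_0: rank C_0 − rank ∂_1 = 7 − 6 = 1, and the invariant factors of ∂_1 are all 1, so H_0 ≅ Z.
  H_1: rank ker ∂_1 − rank ∂_2 = (18 − 6) − 12 = 0, and ∂_2 has invariant factor 2 > 1, so H_1 ≅ Z/2.
  H_2: rank ker ∂_2 − rank ∂_3 = (12 − 12) − 0 = 0, and there is no ∂_3, so H_2 ≅ 0.

As a check, the Euler characteristic is 7 − 18 + 12 = 1, which agrees with 1 − 0 + 0 = 1.

H_0 ≅ Z,  H_1 ≅ Z/2,  H_2 = 0.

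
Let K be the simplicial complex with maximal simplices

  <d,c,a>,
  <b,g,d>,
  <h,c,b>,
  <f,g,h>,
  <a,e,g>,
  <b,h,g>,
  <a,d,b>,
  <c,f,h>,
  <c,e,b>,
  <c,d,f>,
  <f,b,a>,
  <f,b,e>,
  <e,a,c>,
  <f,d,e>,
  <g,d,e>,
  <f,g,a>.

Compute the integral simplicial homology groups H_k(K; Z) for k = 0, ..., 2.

H_0 = Z,  H_1 = Z^2,  H_2 = Z.

Order the vertices as a < b < c < d < e < f < g < h. Listing each simplex with vertices in this order, K has dimension 2 with simplices:

  0-simplices (8): a, b, c, d, e, f, g, h
  1-simplices (24): ab, ac, ad, ae, af, ag, bc, bd, be, bf, bg, bh, cd, ce, cf, ch, de, df, dg, ef, eg, fg, fh, gh
  2-simplices (16): abd, abf, acd, ace, aeg, afg, bce, bch, bdg, bef, bgh, cdf, cfh, def, deg, fgh

Hence C_0 ≅ Z^8, C_1 ≅ Z^24, C_2 ≅ Z^16.

Boundary ∂_1: C_1 → C_0 sends each edge [p,q] (with p < q) to q − p.
The resulting 8×24 matrix has rank 7, and its Smith normal form has invariant factors (1,1,1,1,1,1,1).

Boundary ∂_2: C_2 → C_1 sends each 2-simplex [p,q,r] to [q,r] − [p,r] + [p,q]. For instance
  ∂aeg = eg − ag + ae,
  ∂abf = bf − af + ab.
The resulting 24×16 matrix has rank 15, and its Smith normal form has invariant factors (1,1,1,1,1,1,1,1,1,1,1,1,1,1,1).

Computing H_k = (kernel of ∂_k) / (image of ∂_{k+1}):

  H_0: rank C_0 − rank ∂_1 = 8 − 7 = 1, and the invariant factors of ∂_1 are all 1, so H_0 = Z.
  H_1: rank ker ∂_1 − rank ∂_2 = (24 − 7) − 15 = 2, and the invariant factors of ∂_2 are all 1, so H_1 = Z^2.
  H_2: rank ker ∂_2 − rank ∂_3 = (16 − 15) − 0 = 1, and there is no ∂_3, so H_2 = Z.

As a check, the Euler characteristic is 8 − 24 + 16 = 0, which agrees with 1 − 2 + 1 = 0.
(K is a triangulation of the torus T^2.)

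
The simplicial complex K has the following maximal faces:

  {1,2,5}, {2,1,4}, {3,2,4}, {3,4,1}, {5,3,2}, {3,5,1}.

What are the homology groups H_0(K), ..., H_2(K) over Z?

Order the vertices as 1 < 2 < 3 < 4 < 5. Listing each simplex with vertices in this order, K has dimension 2 with simplices:

  0-simplices (5): [1], [2], [3], [4], [5]
  1-simplices (9): [1,2], [1,3], [1,4], [1,5], [2,3], [2,4], [2,5], [3,4], [3,5]
  2-simplices (6): [1,2,4], [1,2,5], [1,3,4], [1,3,5], [2,3,4], [2,3,5]

Hence C_0 ≅ Z^5, C_1 ≅ Z^9, C_2 ≅ Z^6.

Boundary ∂_1: C_1 → C_0 is given by ∂[p,q] = [q] − [p]. For instance
  ∂[1,3] = [3] − [1].
As a 5×9 matrix over Z this has rank 4, with invariant factors (1,1,1,1).

∂_2: C_2 → C_1 maps a triangle to the signed sum of its edges. For instance
  ∂[1,3,5] = [3,5] − [1,5] + [1,3],
  ∂[2,3,5] = [3,5] − [2,5] + [2,3].
This gives a 9×6 integer matrix of rank 5; reducing to Smith normal form yields diagonal entries (1,1,1,1,1).

Reading off H_k = ker ∂_k / im ∂_{k+1}:

  H_0: rank C_0 − rank ∂_1 = 5 − 4 = 1, and the invariant factors of ∂_1 are all 1, so H_0 ≅ Z.
  H_1: rank ker ∂_1 − rank ∂_2 = (9 − 4) − 5 = 0, and the invariant factors of ∂_2 are all 1, so H_1 ≅ 0.
  H_2: rank ker ∂_2 − rank ∂_3 = (6 − 5) − 0 = 1, and there is no ∂_3, so H_2 ≅ Z.

(K is a triangulation of the 2-sphere S^2.)

H_0 = Z,  H_1 = 0,  H_2 = Z.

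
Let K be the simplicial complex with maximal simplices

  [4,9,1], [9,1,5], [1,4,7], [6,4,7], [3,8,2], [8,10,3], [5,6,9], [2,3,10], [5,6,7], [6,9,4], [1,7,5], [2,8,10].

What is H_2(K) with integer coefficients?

Fix the vertex order 1 < 2 < 3 < 4 < 5 < 6 < 7 < 8 < 9 < 10 and write every simplex with vertices in increasing order. Then dim K = 2 and the simplices of K are:

  0-simplices (10): [1], [2], [3], [4], [5], [6], [7], [8], [9], [10]
  1-simplices (18): [1,4], [1,5], [1,7], [1,9], [2,3], [2,8], [2,10], [3,8], [3,10], [4,6], [4,7], [4,9], [5,6], [5,7], [5,9], [6,7], [6,9], [8,10]
  2-simplices (12): [1,4,7], [1,4,9], [1,5,7], [1,5,9], [2,3,8], [2,3,10], [2,8,10], [3,8,10], [4,6,7], [4,6,9], [5,6,7], [5,6,9]

Hence C_0 ≅ Z^10, C_1 ≅ Z^18, C_2 ≅ Z^12.

∂_1: C_1 → C_0 maps an edge to its endpoints' difference, ∂[p,q] = q − p. For instance
  ∂[8,10] = [10] − [8].
The 10×18 boundary matrix has rank 8 and Smith normal form diag(1,1,1,1,1,1,1,1).

The boundary map ∂_2: C_2 → C_1 maps a triangle to the signed sum of its edges. For instance
  ∂[4,6,9] = [6,9] − [4,9] + [4,6],
  ∂[1,4,9] = [4,9] − [1,9] + [1,4].
The resulting 18×12 matrix has rank 10, and its Smith normal form has invariant factors (1,1,1,1,1,1,1,1,1,1).

From H_k ≅ ker(∂_k) / im(∂_{k+1}) we obtain:

  H_2: rank ker ∂_2 − rank ∂_3 = (12 − 10) − 0 = 2, and there is no ∂_3, so H_2 ≅ Z^2.

(K is a triangulation of the disjoint union of the 2-sphere S^2 and the 2-sphere S^2.)

H_2 = Z^2.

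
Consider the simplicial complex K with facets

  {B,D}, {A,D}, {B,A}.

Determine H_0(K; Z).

H_0 ≅ Z.

K has 3 vertices, 3 edges.
rank ∂_0 = 0, rank ∂_1 = 2 ⇒ b_0 = 3 − 0 − 2 = 1; all invariant factors of ∂_1 are 1 so no torsion. So H_0 ≅ Z.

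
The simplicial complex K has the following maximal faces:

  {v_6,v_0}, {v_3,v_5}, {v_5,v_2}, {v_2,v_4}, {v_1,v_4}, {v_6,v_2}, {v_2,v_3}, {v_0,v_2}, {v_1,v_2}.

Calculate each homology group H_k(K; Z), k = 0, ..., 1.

H_0 = Z,  H_1 = Z^3.

K has 7 vertices, 9 edges.
rank ∂_0 = 0, rank ∂_1 = 6 ⇒ b_0 = 7 − 0 − 6 = 1; all invariant factors of ∂_1 are 1 so no torsion. So H_0 = Z.
rank ∂_1 = 6, rank ∂_2 = 0 ⇒ b_1 = 9 − 6 − 0 = 3. So H_1 = Z^3.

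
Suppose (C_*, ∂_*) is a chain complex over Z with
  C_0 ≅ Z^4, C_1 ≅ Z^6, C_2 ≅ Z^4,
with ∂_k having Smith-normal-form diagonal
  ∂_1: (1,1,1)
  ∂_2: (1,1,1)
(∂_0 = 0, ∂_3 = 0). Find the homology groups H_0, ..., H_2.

H_0: b_0 = 4 − 0 − 3 = 1; torsion from ∂_1 factors > 1: none. So H_0 ≅ Z.
H_1: b_1 = 6 − 3 − 3 = 0; torsion from ∂_2 factors > 1: none. So H_1 ≅ 0.
H_2: b_2 = 4 − 3 − 0 = 1; torsion from ∂_3 factors > 1: none. So H_2 ≅ Z.

H_0 ≅ Z,  H_1 = 0,  H_2 ≅ Z.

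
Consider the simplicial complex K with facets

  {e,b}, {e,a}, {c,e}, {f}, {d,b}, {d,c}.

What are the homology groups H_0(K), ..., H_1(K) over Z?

Fix the vertex order a < b < c < d < e < f and write every simplex with vertices in increasing order. Then dim K = 1 and the simplices of K are:

  0-simplices (6): a, b, c, d, e, f
  1-simplices (5): ae, bd, be, cd, ce

Hence C_0 ≅ Z^6, C_1 ≅ Z^5.

Boundary ∂_1: C_1 → C_0 is given by ∂[p,q] = [q] − [p]. For instance
  ∂be = e − b.
This gives a 6×5 integer matrix of rank 4; reducing to Smith normal form yields diagonal entries (1,1,1,1).

Now H_k = ker ∂_k / im ∂_{k+1}, so:

  H_0: rank C_0 − rank ∂_1 = 6 − 4 = 2, and the invariant factors of ∂_1 are all 1, so H_0 = Z^2.
  H_1: rank ker ∂_1 − rank ∂_2 = (5 − 4) − 0 = 1, and there is no ∂_2, so H_1 = Z.

H_0 ≅ Z^2,  H_1 ≅ Z.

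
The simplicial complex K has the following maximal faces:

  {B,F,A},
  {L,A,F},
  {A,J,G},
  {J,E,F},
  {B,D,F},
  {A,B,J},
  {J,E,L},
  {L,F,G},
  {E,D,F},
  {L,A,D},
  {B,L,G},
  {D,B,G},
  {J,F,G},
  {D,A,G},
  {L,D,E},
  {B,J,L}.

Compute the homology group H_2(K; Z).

H_2 ≅ Z.

K has 8 vertices, 24 edges, 16 triangles.
rank ∂_2 = 15, rank ∂_3 = 0 ⇒ b_2 = 16 − 15 − 0 = 1. So H_2 = Z.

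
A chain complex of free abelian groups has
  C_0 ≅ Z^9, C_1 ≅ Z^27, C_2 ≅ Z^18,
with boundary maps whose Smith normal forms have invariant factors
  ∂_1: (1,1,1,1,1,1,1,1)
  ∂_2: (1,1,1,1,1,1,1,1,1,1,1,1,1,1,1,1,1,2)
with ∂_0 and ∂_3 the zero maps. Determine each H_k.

H_0: b_0 = 9 − 0 − 8 = 1; torsion from ∂_1 factors > 1: none. So H_0 = Z.
H_1: b_1 = 27 − 8 − 18 = 1; torsion from ∂_2 factors > 1: [2]. So H_1 = Z ⊕ Z_2.
H_2: b_2 = 18 − 18 − 0 = 0; torsion from ∂_3 factors > 1: none. So H_2 = 0.

H_0 = Z,  H_1 = Z ⊕ Z_2,  H_2 = 0.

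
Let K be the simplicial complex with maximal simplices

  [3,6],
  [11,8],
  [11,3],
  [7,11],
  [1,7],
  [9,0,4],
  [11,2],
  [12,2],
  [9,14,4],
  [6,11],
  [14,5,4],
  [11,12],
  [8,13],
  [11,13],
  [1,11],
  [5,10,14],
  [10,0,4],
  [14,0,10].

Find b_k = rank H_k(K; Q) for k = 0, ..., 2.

Order the vertices as 0 < 1 < 2 < 3 < 4 < 5 < 6 < 7 < 8 < 9 < 10 < 11 < 12 < 13 < 14. Listing each simplex with vertices in this order, K has dimension 2 with simplices:

  0-simplices (15): [0], [1], [2], [3], [4], [5], [6], [7], [8], [9], [10], [11], [12], [13], [14]
  1-simplices (24): (24 of them)
  2-simplices (6): [0,4,9], [0,4,10], [0,10,14], [4,5,14], [4,9,14], [5,10,14]

so the chain groups are C_0 ≅ Z^15, C_1 ≅ Z^24, C_2 ≅ Z^6.

Boundary ∂_1: C_1 → C_0 maps an edge to its endpoints' difference, ∂[p,q] = q − p. For instance
  ∂[4,5] = [5] − [4].
The 15×24 boundary matrix has rank 13 and Smith normal form diag(1,1,1,1,1,1,1,1,1,1,1,1,1).

The boundary map ∂_2: C_2 → C_1 maps a triangle to the signed sum of its edges. For instance
  ∂[5,10,14] = [10,14] − [5,14] + [5,10],
  ∂[4,5,14] = [5,14] − [4,14] + [4,5].
As a 24×6 matrix over Z this has rank 6, with invariant factors (1,1,1,1,1,1).

Computing H_k = (kernel of ∂_k) / (image of ∂_{k+1}):

  H_0: rank C_0 − rank ∂_1 = 15 − 13 = 2, and the invariant factors of ∂_1 are all 1, so H_0 = Z^2.
  H_1: rank ker ∂_1 − rank ∂_2 = (24 − 13) − 6 = 5, and the invariant factors of ∂_2 are all 1, so H_1 = Z^5.
  H_2: rank ker ∂_2 − rank ∂_3 = (6 − 6) − 0 = 0, and there is no ∂_3, so H_2 = 0.

As a check, the Euler characteristic is 15 − 24 + 6 = -3, which agrees with 2 − 5 + 0 = -3.

Hence the Betti numbers are b_0 = 2, b_1 = 5, b_2 = 0.

b_0 = 2, b_1 = 5, b_2 = 0.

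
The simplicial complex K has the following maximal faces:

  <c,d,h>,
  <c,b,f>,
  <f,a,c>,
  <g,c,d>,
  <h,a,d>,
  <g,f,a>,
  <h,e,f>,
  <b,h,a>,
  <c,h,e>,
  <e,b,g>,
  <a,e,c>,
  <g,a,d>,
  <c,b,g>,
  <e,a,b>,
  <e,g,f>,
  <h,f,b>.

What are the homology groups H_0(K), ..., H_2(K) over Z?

Fix the vertex order a < b < c < d < e < f < g < h and write every simplex with vertices in increasing order. Then dim K = 2 and the simplices of K are:

  0-simplices (8): a, b, c, d, e, f, g, h
  1-simplices (24): ab, ac, ad, ae, af, ag, ah, bc, be, bf, bg, bh, cd, ce, cf, cg, ch, dg, dh, ef, eg, eh, fg, fh
  2-simplices (16): abe, abh, ace, acf, adg, adh, afg, bcf, bcg, beg, bfh, cdg, cdh, ceh, efg, efh

so the chain groups are C_0 ≅ Z^8, C_1 ≅ Z^24, C_2 ≅ Z^16.

∂_1: C_1 → C_0 maps an edge to its endpoints' difference, ∂[p,q] = q − p.
As a 8×24 matrix over Z this has rank 7, with invariant factors (1,1,1,1,1,1,1).

Boundary ∂_2: C_2 → C_1 sends each 2-simplex [p,q,r] to [q,r] − [p,r] + [p,q]. For instance
  ∂efg = fg − eg + ef,
  ∂adh = dh − ah + ad.
The 24×16 boundary matrix has rank 15 and Smith normal form diag(1,1,1,1,1,1,1,1,1,1,1,1,1,1,1).

From H_k ≅ ker(∂_k) / im(∂_{k+1}) we obtain:

  H_0: rank C_0 − rank ∂_1 = 8 − 7 = 1, and the invariant factors of ∂_1 are all 1, so H_0 = Z.
  H_1: rank ker ∂_1 − rank ∂_2 = (24 − 7) − 15 = 2, and the invariant factors of ∂_2 are all 1, so H_1 = Z^2.
  H_2: rank ker ∂_2 − rank ∂_3 = (16 − 15) − 0 = 1, and there is no ∂_3, so H_2 = Z.

(K is a triangulation of the torus T^2.)

H_0 ≅ Z,  H_1 ≅ Z^2,  H_2 ≅ Z.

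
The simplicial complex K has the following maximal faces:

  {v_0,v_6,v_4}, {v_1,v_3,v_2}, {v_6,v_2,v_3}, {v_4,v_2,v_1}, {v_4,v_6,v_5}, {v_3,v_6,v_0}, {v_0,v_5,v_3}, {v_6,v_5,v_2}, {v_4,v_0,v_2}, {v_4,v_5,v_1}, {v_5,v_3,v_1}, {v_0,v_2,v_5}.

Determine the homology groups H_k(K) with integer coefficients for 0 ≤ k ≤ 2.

Order the vertices as v_0 < v_1 < v_2 < v_3 < v_4 < v_5 < v_6. Listing each simplex with vertices in this order, K has dimension 2 with simplices:

  0-simplices (7): [v_0], [v_1], [v_2], [v_3], [v_4], [v_5], [v_6]
  1-simplices (18): (18 of them)
  2-simplices (12): (12 of them)

giving chain groups C_0 ≅ Z^7, C_1 ≅ Z^18, C_2 ≅ Z^12.

Boundary ∂_1: C_1 → C_0 is given by ∂[p,q] = [q] − [p]. For instance
  ∂[v_0,v_2] = [v_2] − [v_0].
This gives a 7×18 integer matrix of rank 6; reducing to Smith normal form yields diagonal entries (1,1,1,1,1,1).

∂_2: C_2 → C_1 maps a triangle to the signed sum of its edges. For instance
  ∂[v_0,v_3,v_6] = [v_3,v_6] − [v_0,v_6] + [v_0,v_3],
  ∂[v_4,v_5,v_6] = [v_5,v_6] − [v_4,v_6] + [v_4,v_5].
This gives a 18×12 integer matrix of rank 12; reducing to Smith normal form yields diagonal entries (1,1,1,1,1,1,1,1,1,1,1,2).

Computing H_k = (kernel of ∂_k) / (image of ∂_{k+1}):

  H_0: rank C_0 − rank ∂_1 = 7 − 6 = 1, and the invariant factors of ∂_1 are all 1, so H_0 ≅ Z.
  H_1: rank ker ∂_1 − rank ∂_2 = (18 − 6) − 12 = 0, and ∂_2 has invariant factor 2 > 1, so H_1 ≅ Z/2Z.
  H_2: rank ker ∂_2 − rank ∂_3 = (12 − 12) − 0 = 0, and there is no ∂_3, so H_2 ≅ 0.

H_0 = Z,  H_1 = Z/2Z,  H_2 = 0.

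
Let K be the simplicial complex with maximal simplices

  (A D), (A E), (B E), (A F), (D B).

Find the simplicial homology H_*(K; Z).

Fix the vertex order A < B < D < E < F and write every simplex with vertices in increasing order. Then dim K = 1 and the simplices of K are:

  0-simplices (5): A, B, D, E, F
  1-simplices (5): AD, AE, AF, BD, BE

giving chain groups C_0 ≅ Z^5, C_1 ≅ Z^5.

The boundary map ∂_1: C_1 → C_0 is given by ∂[p,q] = [q] − [p]. For instance
  ∂BD = D − B.
As a 5×5 matrix over Z this has rank 4, with invariant factors (1,1,1,1).

Now H_k = ker ∂_k / im ∂_{k+1}, so:

  H_0: rank C_0 − rank ∂_1 = 5 − 4 = 1, and the invariant factors of ∂_1 are all 1, so H_0 = Z.
  H_1: rank ker ∂_1 − rank ∂_2 = (5 − 4) − 0 = 1, and there is no ∂_2, so H_1 = Z.

As a check, the Euler characteristic is 5 − 5 = 0, which agrees with 1 − 1 = 0.

H_0 = Z,  H_1 = Z.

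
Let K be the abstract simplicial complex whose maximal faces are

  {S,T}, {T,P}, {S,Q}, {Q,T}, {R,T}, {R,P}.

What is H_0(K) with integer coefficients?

H_0 = Z.

K has 5 vertices, 6 edges.
rank ∂_0 = 0, rank ∂_1 = 4 ⇒ b_0 = 5 − 0 − 4 = 1; all invariant factors of ∂_1 are 1 so no torsion. So H_0 = Z.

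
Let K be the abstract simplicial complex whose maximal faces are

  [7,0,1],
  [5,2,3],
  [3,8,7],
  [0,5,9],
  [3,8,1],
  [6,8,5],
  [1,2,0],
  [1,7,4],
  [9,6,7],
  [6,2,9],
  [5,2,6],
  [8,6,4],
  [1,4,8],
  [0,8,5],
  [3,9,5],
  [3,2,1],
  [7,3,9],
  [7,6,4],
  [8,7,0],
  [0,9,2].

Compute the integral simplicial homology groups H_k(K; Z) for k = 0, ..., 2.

K has 10 vertices, 30 edges, 20 triangles.
rank ∂_0 = 0, rank ∂_1 = 9 ⇒ b_0 = 10 − 0 − 9 = 1; all invariant factors of ∂_1 are 1 so no torsion. So H_0 ≅ Z.
rank ∂_1 = 9, rank ∂_2 = 20 ⇒ b_1 = 30 − 9 − 20 = 1; ∂_2 has invariant factor(s) [2] giving torsion. So H_1 ≅ Z × Z/2.
rank ∂_2 = 20, rank ∂_3 = 0 ⇒ b_2 = 20 − 20 − 0 = 0. So H_2 ≅ 0.

H_0 ≅ Z,  H_1 ≅ Z × Z/2,  H_2 = 0.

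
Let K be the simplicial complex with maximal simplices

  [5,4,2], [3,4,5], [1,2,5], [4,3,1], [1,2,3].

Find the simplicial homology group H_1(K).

H_1 = Z.

Order the vertices as 1 < 2 < 3 < 4 < 5. Listing each simplex with vertices in this order, K has dimension 2 with simplices:

  0-simplices (5): [1], [2], [3], [4], [5]
  1-simplices (10): [1,2], [1,3], [1,4], [1,5], [2,3], [2,4], [2,5], [3,4], [3,5], [4,5]
  2-simplices (5): [1,2,3], [1,2,5], [1,3,4], [2,4,5], [3,4,5]

giving chain groups C_0 ≅ Z^5, C_1 ≅ Z^10, C_2 ≅ Z^5.

∂_1: C_1 → C_0 is given by ∂[p,q] = [q] − [p].
The resulting 5×10 matrix has rank 4, and its Smith normal form has invariant factors (1,1,1,1).

The boundary map ∂_2: C_2 → C_1 sends each 2-simplex [p,q,r] to [q,r] − [p,r] + [p,q]. For instance
  ∂[1,2,3] = [2,3] − [1,3] + [1,2],
  ∂[1,3,4] = [3,4] − [1,4] + [1,3].
As a 10×5 matrix over Z this has rank 5, with invariant factors (1,1,1,1,1).

Reading off H_k = ker ∂_k / im ∂_{k+1}:

  H_1: rank ker ∂_1 − rank ∂_2 = (10 − 4) − 5 = 1, and the invariant factors of ∂_2 are all 1, so H_1 ≅ Z.

(K is a triangulation of the Möbius band.)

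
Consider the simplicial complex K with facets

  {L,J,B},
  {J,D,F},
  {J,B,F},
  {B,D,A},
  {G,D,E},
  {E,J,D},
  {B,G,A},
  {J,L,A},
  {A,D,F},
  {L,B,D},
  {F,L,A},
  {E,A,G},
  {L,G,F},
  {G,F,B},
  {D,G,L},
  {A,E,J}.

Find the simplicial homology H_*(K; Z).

H_0 = Z,  H_1 = Z^2,  H_2 = Z.

Order the vertices as A < B < D < E < F < G < J < L. Listing each simplex with vertices in this order, K has dimension 2 with simplices:

  0-simplices (8): A, B, D, E, F, G, J, L
  1-simplices (24): AB, AD, AE, AF, AG, AJ, AL, BD, BF, BG, BJ, BL, DE, DF, DG, DJ, DL, EG, EJ, FG, FJ, FL, GL, JL
  2-simplices (16): ABD, ABG, ADF, AEG, AEJ, AFL, AJL, BDL, BFG, BFJ, BJL, DEG, DEJ, DFJ, DGL, FGL

Hence C_0 ≅ Z^8, C_1 ≅ Z^24, C_2 ≅ Z^16.

Boundary ∂_1: C_1 → C_0 is given by ∂[p,q] = [q] − [p].
The resulting 8×24 matrix has rank 7, and its Smith normal form has invariant factors (1,1,1,1,1,1,1).

The boundary map ∂_2: C_2 → C_1 maps a triangle to the signed sum of its edges. For instance
  ∂AEG = EG − AG + AE,
  ∂AFL = FL − AL + AF.
This gives a 24×16 integer matrix of rank 15; reducing to Smith normal form yields diagonal entries (1,1,1,1,1,1,1,1,1,1,1,1,1,1,1).

Computing H_k = (kernel of ∂_k) / (image of ∂_{k+1}):

  H_0: rank C_0 − rank ∂_1 = 8 − 7 = 1, and the invariant factors of ∂_1 are all 1, so H_0 = Z.
  H_1: rank ker ∂_1 − rank ∂_2 = (24 − 7) − 15 = 2, and the invariant factors of ∂_2 are all 1, so H_1 = Z^2.
  H_2: rank ker ∂_2 − rank ∂_3 = (16 − 15) − 0 = 1, and there is no ∂_3, so H_2 = Z.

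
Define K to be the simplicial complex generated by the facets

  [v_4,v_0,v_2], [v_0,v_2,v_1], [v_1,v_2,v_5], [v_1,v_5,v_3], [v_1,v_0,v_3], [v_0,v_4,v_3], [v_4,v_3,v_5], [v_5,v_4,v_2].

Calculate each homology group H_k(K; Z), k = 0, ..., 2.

K has 6 vertices, 12 edges, 8 triangles.
rank ∂_0 = 0, rank ∂_1 = 5 ⇒ b_0 = 6 − 0 − 5 = 1; all invariant factors of ∂_1 are 1 so no torsion. So H_0 = Z.
rank ∂_1 = 5, rank ∂_2 = 7 ⇒ b_1 = 12 − 5 − 7 = 0; all invariant factors of ∂_2 are 1 so no torsion. So H_1 = 0.
rank ∂_2 = 7, rank ∂_3 = 0 ⇒ b_2 = 8 − 7 − 0 = 1. So H_2 = Z.

H_0 ≅ Z,  H_1 = 0,  H_2 ≅ Z.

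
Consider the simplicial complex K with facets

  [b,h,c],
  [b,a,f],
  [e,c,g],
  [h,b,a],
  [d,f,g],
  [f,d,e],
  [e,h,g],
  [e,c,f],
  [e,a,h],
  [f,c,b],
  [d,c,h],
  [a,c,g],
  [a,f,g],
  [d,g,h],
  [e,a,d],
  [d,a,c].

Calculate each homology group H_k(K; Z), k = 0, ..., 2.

Take the total order a < b < c < d < e < f < g < h on the vertex set. Then K (dimension 2) consists of the simplices:

  0-simplices (8): a, b, c, d, e, f, g, h
  1-simplices (24): ab, ac, ad, ae, af, ag, ah, bc, bf, bh, cd, ce, cf, cg, ch, de, df, dg, dh, ef, eg, eh, fg, gh
  2-simplices (16): abf, abh, acd, acg, ade, aeh, afg, bcf, bch, cdh, cef, ceg, def, dfg, dgh, egh

so the chain groups are C_0 ≅ Z^8, C_1 ≅ Z^24, C_2 ≅ Z^16.

Boundary ∂_1: C_1 → C_0 sends each edge [p,q] (with p < q) to q − p.
As a 8×24 matrix over Z this has rank 7, with invariant factors (1,1,1,1,1,1,1).

Boundary ∂_2: C_2 → C_1 maps a triangle to the signed sum of its edges. For instance
  ∂dfg = fg − dg + df,
  ∂acd = cd − ad + ac.
The resulting 24×16 matrix has rank 15, and its Smith normal form has invariant factors (1,1,1,1,1,1,1,1,1,1,1,1,1,1,1).

Computing H_k = (kernel of ∂_k) / (image of ∂_{k+1}):

  H_0: rank C_0 − rank ∂_1 = 8 − 7 = 1, and the invariant factors of ∂_1 are all 1, so H_0 = Z.
  H_1: rank ker ∂_1 − rank ∂_2 = (24 − 7) − 15 = 2, and the invariant factors of ∂_2 are all 1, so H_1 = Z^2.
  H_2: rank ker ∂_2 − rank ∂_3 = (16 − 15) − 0 = 1, and there is no ∂_3, so H_2 = Z.

As a check, the Euler characteristic is 8 − 24 + 16 = 0, which agrees with 1 − 2 + 1 = 0.

H_0 ≅ Z,  H_1 ≅ Z^2,  H_2 ≅ Z.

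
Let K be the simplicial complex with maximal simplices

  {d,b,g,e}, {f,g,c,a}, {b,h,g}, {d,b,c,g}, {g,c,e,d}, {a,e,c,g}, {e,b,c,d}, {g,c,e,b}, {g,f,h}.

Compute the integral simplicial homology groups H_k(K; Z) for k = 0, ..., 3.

Order the vertices as a < b < c < d < e < f < g < h. Listing each simplex with vertices in this order, K has dimension 3 with simplices:

  0-simplices (8): a, b, c, d, e, f, g, h
  1-simplices (19): ac, ae, af, ag, bc, bd, be, bg, bh, cd, ce, cf, cg, de, dg, eg, fg, fh, gh
  2-simplices (18): ace, acf, acg, aeg, afg, bcd, bce, bcg, bde, bdg, beg, bgh, cde, cdg, ceg, cfg, deg, fgh
  3-simplices (7): aceg, acfg, bcde, bcdg, bceg, bdeg, cdeg

giving chain groups C_0 ≅ Z^8, C_1 ≅ Z^19, C_2 ≅ Z^18, C_3 ≅ Z^7.

The boundary map ∂_1: C_1 → C_0 is given by ∂[p,q] = [q] − [p].
The resulting 8×19 matrix has rank 7, and its Smith normal form has invariant factors (1,1,1,1,1,1,1).

The boundary map ∂_2: C_2 → C_1 acts by ∂[p,q,r] = [q,r] − [p,r] + [p,q]. For instance
  ∂afg = fg − ag + af,
  ∂cde = de − ce + cd.
The resulting 19×18 matrix has rank 12, and its Smith normal form has invariant factors (1,1,1,1,1,1,1,1,1,1,1,1).

The boundary map ∂_3: C_3 → C_2 sends each 3-simplex σ to the alternating sum Σ_i (−1)^i (σ with its i-th vertex removed). For instance
  ∂aceg = ceg − aeg + acg − ace,
  ∂bceg = ceg − beg + bcg − bce.
The 18×7 boundary matrix has rank 6 and Smith normal form diag(1,1,1,1,1,1).

Now H_k = ker ∂_k / im ∂_{k+1}, so:

  H_0: rank C_0 − rank ∂_1 = 8 − 7 = 1, and the invariant factors of ∂_1 are all 1, so H_0 = Z.
  H_1: rank ker ∂_1 − rank ∂_2 = (19 − 7) − 12 = 0, and the invariant factors of ∂_2 are all 1, so H_1 = 0.
  H_2: rank ker ∂_2 − rank ∂_3 = (18 − 12) − 6 = 0, and the invariant factors of ∂_3 are all 1, so H_2 = 0.
  H_3: rank ker ∂_3 − rank ∂_4 = (7 − 6) − 0 = 1, and there is no ∂_4, so H_3 = Z.

H_0 = Z,  H_1 = 0,  H_2 = 0,  H_3 = Z.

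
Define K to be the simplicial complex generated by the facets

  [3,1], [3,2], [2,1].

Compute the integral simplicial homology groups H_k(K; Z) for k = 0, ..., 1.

Order the vertices as 1 < 2 < 3. Listing each simplex with vertices in this order, K has dimension 1 with simplices:

  0-simplices (3): [1], [2], [3]
  1-simplices (3): [1,2], [1,3], [2,3]

giving chain groups C_0 ≅ Z^3, C_1 ≅ Z^3.

∂_1: C_1 → C_0 sends each edge [p,q] (with p < q) to q − p.
The resulting 3×3 matrix has rank 2, and its Smith normal form has invariant factors (1,1).

Reading off H_k = ker ∂_k / im ∂_{k+1}:

  H_0: rank C_0 − rank ∂_1 = 3 − 2 = 1, and the invariant factors of ∂_1 are all 1, so H_0 ≅ Z.
  H_1: rank ker ∂_1 − rank ∂_2 = (3 − 2) − 0 = 1, and there is no ∂_2, so H_1 ≅ Z.

As a check, the Euler characteristic is 3 − 3 = 0, which agrees with 1 − 1 = 0.

H_0 = Z,  H_1 = Z.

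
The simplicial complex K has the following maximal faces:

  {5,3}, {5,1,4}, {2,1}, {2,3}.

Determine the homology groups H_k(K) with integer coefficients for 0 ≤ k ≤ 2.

H_0 = Z,  H_1 = Z,  H_2 = 0.

We work with the vertex ordering 1 < 2 < 3 < 4 < 5. The simplices of K, each written with vertices in increasing order, are:

  0-simplices (5): [1], [2], [3], [4], [5]
  1-simplices (6): [1,2], [1,4], [1,5], [2,3], [3,5], [4,5]
  2-simplices (1): [1,4,5]

so the chain groups are C_0 ≅ Z^5, C_1 ≅ Z^6, C_2 ≅ Z^1.

The boundary map ∂_1: C_1 → C_0 maps an edge to its endpoints' difference, ∂[p,q] = q − p.
The 5×6 boundary matrix has rank 4 and Smith normal form diag(1,1,1,1).

The boundary map ∂_2: C_2 → C_1 maps a triangle to the signed sum of its edges. For instance
  ∂[1,4,5] = [4,5] − [1,5] + [1,4].
This gives a 6×1 integer matrix of rank 1; reducing to Smith normal form yields diagonal entries (1).

Now H_k = ker ∂_k / im ∂_{k+1}, so:

  H_0: rank C_0 − rank ∂_1 = 5 − 4 = 1, and the invariant factors of ∂_1 are all 1, so H_0 ≅ Z.
  H_1: rank ker ∂_1 − rank ∂_2 = (6 − 4) − 1 = 1, and the invariant factors of ∂_2 are all 1, so H_1 ≅ Z.
  H_2: rank ker ∂_2 − rank ∂_3 = (1 − 1) − 0 = 0, and there is no ∂_3, so H_2 ≅ 0.

As a check, the Euler characteristic is 5 − 6 + 1 = 0, which agrees with 1 − 1 + 0 = 0.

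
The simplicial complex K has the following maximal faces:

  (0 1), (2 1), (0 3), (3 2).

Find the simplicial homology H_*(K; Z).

Order the vertices as 0 < 1 < 2 < 3. Listing each simplex with vertices in this order, K has dimension 1 with simplices:

  0-simplices (4): [0], [1], [2], [3]
  1-simplices (4): [0,1], [0,3], [1,2], [2,3]

so the chain groups are C_0 ≅ Z^4, C_1 ≅ Z^4.

The boundary map ∂_1: C_1 → C_0 is given by ∂[p,q] = [q] − [p].
The 4×4 boundary matrix has rank 3 and Smith normal form diag(1,1,1).

Reading off H_k = ker ∂_k / im ∂_{k+1}:

  H_0: rank C_0 − rank ∂_1 = 4 − 3 = 1, and the invariant factors of ∂_1 are all 1, so H_0 = Z.
  H_1: rank ker ∂_1 − rank ∂_2 = (4 − 3) − 0 = 1, and there is no ∂_2, so H_1 = Z.

H_0 = Z,  H_1 = Z.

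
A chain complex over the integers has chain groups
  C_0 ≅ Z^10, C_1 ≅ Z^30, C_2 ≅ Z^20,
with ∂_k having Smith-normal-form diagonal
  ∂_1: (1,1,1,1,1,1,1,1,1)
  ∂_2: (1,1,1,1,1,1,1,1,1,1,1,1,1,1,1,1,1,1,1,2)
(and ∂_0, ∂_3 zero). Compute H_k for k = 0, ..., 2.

H_0: b_0 = 10 − 0 − 9 = 1; torsion from ∂_1 factors > 1: none. So H_0 ≅ Z.
H_1: b_1 = 30 − 9 − 20 = 1; torsion from ∂_2 factors > 1: [2]. So H_1 ≅ Z ⊕ Z/2.
H_2: b_2 = 20 − 20 − 0 = 0; torsion from ∂_3 factors > 1: none. So H_2 ≅ 0.

H_0 ≅ Z,  H_1 ≅ Z ⊕ Z/2,  H_2 = 0.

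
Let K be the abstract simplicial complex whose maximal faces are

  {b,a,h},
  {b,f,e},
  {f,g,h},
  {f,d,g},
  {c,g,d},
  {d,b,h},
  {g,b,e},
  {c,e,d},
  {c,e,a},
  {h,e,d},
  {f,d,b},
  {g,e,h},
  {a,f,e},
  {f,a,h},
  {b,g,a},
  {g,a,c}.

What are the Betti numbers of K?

Fix the vertex order a < b < c < d < e < f < g < h and write every simplex with vertices in increasing order. Then dim K = 2 and the simplices of K are:

  0-simplices (8): a, b, c, d, e, f, g, h
  1-simplices (24): ab, ac, ae, af, ag, ah, bd, be, bf, bg, bh, cd, ce, cg, de, df, dg, dh, ef, eg, eh, fg, fh, gh
  2-simplices (16): abg, abh, ace, acg, aef, afh, bdf, bdh, bef, beg, cde, cdg, deh, dfg, egh, fgh

giving chain groups C_0 ≅ Z^8, C_1 ≅ Z^24, C_2 ≅ Z^16.

The boundary map ∂_1: C_1 → C_0 maps an edge to its endpoints' difference, ∂[p,q] = q − p.
This gives a 8×24 integer matrix of rank 7; reducing to Smith normal form yields diagonal entries (1,1,1,1,1,1,1).

∂_2: C_2 → C_1 maps a triangle to the signed sum of its edges. For instance
  ∂ace = ce − ae + ac,
  ∂cde = de − ce + cd.
The resulting 24×16 matrix has rank 15, and its Smith normal form has invariant factors (1,1,1,1,1,1,1,1,1,1,1,1,1,1,1).

Reading off H_k = ker ∂_k / im ∂_{k+1}:

  H_0: rank C_0 − rank ∂_1 = 8 − 7 = 1, and the invariant factors of ∂_1 are all 1, so H_0 = Z.
  H_1: rank ker ∂_1 − rank ∂_2 = (24 − 7) − 15 = 2, and the invariant factors of ∂_2 are all 1, so H_1 = Z^2.
  H_2: rank ker ∂_2 − rank ∂_3 = (16 − 15) − 0 = 1, and there is no ∂_3, so H_2 = Z.

Hence the Betti numbers are b_0 = 1, b_1 = 2, b_2 = 1.

b_0 = 1, b_1 = 2, b_2 = 1.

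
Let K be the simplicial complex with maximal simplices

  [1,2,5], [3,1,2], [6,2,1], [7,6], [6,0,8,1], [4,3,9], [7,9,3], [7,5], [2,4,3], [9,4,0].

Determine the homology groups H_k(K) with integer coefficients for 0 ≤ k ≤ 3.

H_0 ≅ Z,  H_1 ≅ Z^3,  H_2 = 0,  H_3 = 0.

Take the total order 0 < 1 < 2 < 3 < 4 < 5 < 6 < 7 < 8 < 9 on the vertex set. Then K (dimension 3) consists of the simplices:

  0-simplices (10): [0], [1], [2], [3], [4], [5], [6], [7], [8], [9]
  1-simplices (22): [0,1], [0,4], [0,6], [0,8], [0,9], [1,2], [1,3], [1,5], [1,6], [1,8], [2,3], [2,4], [2,5], [2,6], [3,4], [3,7], [3,9], [4,9], [5,7], [6,7], [6,8], [7,9]
  2-simplices (11): [0,1,6], [0,1,8], [0,4,9], [0,6,8], [1,2,3], [1,2,5], [1,2,6], [1,6,8], [2,3,4], [3,4,9], [3,7,9]
  3-simplices (1): [0,1,6,8]

Hence C_0 ≅ Z^10, C_1 ≅ Z^22, C_2 ≅ Z^11, C_3 ≅ Z^1.

∂_1: C_1 → C_0 sends each edge [p,q] (with p < q) to q − p. For instance
  ∂[1,2] = [2] − [1].
The resulting 10×22 matrix has rank 9, and its Smith normal form has invariant factors (1,1,1,1,1,1,1,1,1).

∂_2: C_2 → C_1 maps a triangle to the signed sum of its edges. For instance
  ∂[2,3,4] = [3,4] − [2,4] + [2,3],
  ∂[0,4,9] = [4,9] − [0,9] + [0,4].
As a 22×11 matrix over Z this has rank 10, with invariant factors (1,1,1,1,1,1,1,1,1,1).

Boundary ∂_3: C_3 → C_2 sends each 3-simplex σ to the alternating sum Σ_i (−1)^i (σ with its i-th vertex removed). For instance
  ∂[0,1,6,8] = [1,6,8] − [0,6,8] + [0,1,8] − [0,1,6].
The 11×1 boundary matrix has rank 1 and Smith normal form diag(1).

Reading off H_k = ker ∂_k / im ∂_{k+1}:

  H_0: rank C_0 − rank ∂_1 = 10 − 9 = 1, and the invariant factors of ∂_1 are all 1, so H_0 = Z.
  H_1: rank ker ∂_1 − rank ∂_2 = (22 − 9) − 10 = 3, and the invariant factors of ∂_2 are all 1, so H_1 = Z^3.
  H_2: rank ker ∂_2 − rank ∂_3 = (11 − 10) − 1 = 0, and the invariant factors of ∂_3 are all 1, so H_2 = 0.
  H_3: rank ker ∂_3 − rank ∂_4 = (1 − 1) − 0 = 0, and there is no ∂_4, so H_3 = 0.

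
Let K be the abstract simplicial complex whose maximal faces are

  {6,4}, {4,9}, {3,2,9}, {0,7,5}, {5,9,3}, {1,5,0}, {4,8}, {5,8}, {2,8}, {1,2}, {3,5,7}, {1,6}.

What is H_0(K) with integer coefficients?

H_0 = Z.

Order the vertices as 0 < 1 < 2 < 3 < 4 < 5 < 6 < 7 < 8 < 9. Listing each simplex with vertices in this order, K has dimension 2 with simplices:

  0-simplices (10): [0], [1], [2], [3], [4], [5], [6], [7], [8], [9]
  1-simplices (18): [0,1], [0,5], [0,7], [1,2], [1,5], [1,6], [2,3], [2,8], [2,9], [3,5], [3,7], [3,9], [4,6], [4,8], [4,9], [5,7], [5,8], [5,9]
  2-simplices (5): [0,1,5], [0,5,7], [2,3,9], [3,5,7], [3,5,9]

so the chain groups are C_0 ≅ Z^10, C_1 ≅ Z^18, C_2 ≅ Z^5.

The boundary map ∂_1: C_1 → C_0 sends each edge [p,q] (with p < q) to q − p.
This gives a 10×18 integer matrix of rank 9; reducing to Smith normal form yields diagonal entries (1,1,1,1,1,1,1,1,1).

∂_2: C_2 → C_1 maps a triangle to the signed sum of its edges. For instance
  ∂[3,5,7] = [5,7] − [3,7] + [3,5],
  ∂[0,1,5] = [1,5] − [0,5] + [0,1].
As a 18×5 matrix over Z this has rank 5, with invariant factors (1,1,1,1,1).

Reading off H_k = ker ∂_k / im ∂_{k+1}:

  H_0: rank C_0 − rank ∂_1 = 10 − 9 = 1, and the invariant factors of ∂_1 are all 1, so H_0 ≅ Z.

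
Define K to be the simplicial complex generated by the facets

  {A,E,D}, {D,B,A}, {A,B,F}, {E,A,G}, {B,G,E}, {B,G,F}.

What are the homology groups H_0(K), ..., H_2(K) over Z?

H_0 = Z,  H_1 = Z,  H_2 = 0.

Take the total order A < B < D < E < F < G on the vertex set. Then K (dimension 2) consists of the simplices:

  0-simplices (6): A, B, D, E, F, G
  1-simplices (12): AB, AD, AE, AF, AG, BD, BE, BF, BG, DE, EG, FG
  2-simplices (6): ABD, ABF, ADE, AEG, BEG, BFG

Hence C_0 ≅ Z^6, C_1 ≅ Z^12, C_2 ≅ Z^6.

∂_1: C_1 → C_0 sends each edge [p,q] (with p < q) to q − p.
The 6×12 boundary matrix has rank 5 and Smith normal form diag(1,1,1,1,1).

Boundary ∂_2: C_2 → C_1 sends each 2-simplex [p,q,r] to [q,r] − [p,r] + [p,q]. For instance
  ∂BFG = FG − BG + BF,
  ∂ABF = BF − AF + AB.
The 12×6 boundary matrix has rank 6 and Smith normal form diag(1,1,1,1,1,1).

Computing H_k = (kernel of ∂_k) / (image of ∂_{k+1}):

  H_0: rank C_0 − rank ∂_1 = 6 − 5 = 1, and the invariant factors of ∂_1 are all 1, so H_0 = Z.
  H_1: rank ker ∂_1 − rank ∂_2 = (12 − 5) − 6 = 1, and the invariant factors of ∂_2 are all 1, so H_1 = Z.
  H_2: rank ker ∂_2 − rank ∂_3 = (6 − 6) − 0 = 0, and there is no ∂_3, so H_2 = 0.

As a check, the Euler characteristic is 6 − 12 + 6 = 0, which agrees with 1 − 1 + 0 = 0.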